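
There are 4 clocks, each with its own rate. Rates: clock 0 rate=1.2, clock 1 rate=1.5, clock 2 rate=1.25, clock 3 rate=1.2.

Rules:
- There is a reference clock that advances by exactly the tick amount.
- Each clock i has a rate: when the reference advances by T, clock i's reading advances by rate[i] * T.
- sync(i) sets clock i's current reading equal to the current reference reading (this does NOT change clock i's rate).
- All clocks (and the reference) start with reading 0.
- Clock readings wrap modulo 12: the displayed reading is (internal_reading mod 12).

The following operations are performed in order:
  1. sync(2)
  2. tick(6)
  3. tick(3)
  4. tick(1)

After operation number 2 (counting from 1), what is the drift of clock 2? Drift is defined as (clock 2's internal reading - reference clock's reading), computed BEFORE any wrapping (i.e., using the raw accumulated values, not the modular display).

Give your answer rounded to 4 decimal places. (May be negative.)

Answer: 1.5000

Derivation:
After op 1 sync(2): ref=0.0000 raw=[0.0000 0.0000 0.0000 0.0000]
After op 2 tick(6): ref=6.0000 raw=[7.2000 9.0000 7.5000 7.2000]
Drift of clock 2 after op 2: 7.5000 - 6.0000 = 1.5000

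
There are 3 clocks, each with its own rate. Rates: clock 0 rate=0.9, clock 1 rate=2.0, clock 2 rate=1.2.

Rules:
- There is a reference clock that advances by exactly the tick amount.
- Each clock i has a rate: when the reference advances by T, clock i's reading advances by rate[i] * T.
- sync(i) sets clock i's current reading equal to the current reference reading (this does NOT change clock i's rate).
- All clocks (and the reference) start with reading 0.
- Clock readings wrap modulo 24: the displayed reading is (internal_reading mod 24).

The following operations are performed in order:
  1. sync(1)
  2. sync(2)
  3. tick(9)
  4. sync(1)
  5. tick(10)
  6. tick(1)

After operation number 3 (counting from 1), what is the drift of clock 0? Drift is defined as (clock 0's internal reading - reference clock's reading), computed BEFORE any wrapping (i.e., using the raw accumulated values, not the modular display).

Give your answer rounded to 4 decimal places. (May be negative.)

Answer: -0.9000

Derivation:
After op 1 sync(1): ref=0.0000 raw=[0.0000 0.0000 0.0000]
After op 2 sync(2): ref=0.0000 raw=[0.0000 0.0000 0.0000]
After op 3 tick(9): ref=9.0000 raw=[8.1000 18.0000 10.8000]
Drift of clock 0 after op 3: 8.1000 - 9.0000 = -0.9000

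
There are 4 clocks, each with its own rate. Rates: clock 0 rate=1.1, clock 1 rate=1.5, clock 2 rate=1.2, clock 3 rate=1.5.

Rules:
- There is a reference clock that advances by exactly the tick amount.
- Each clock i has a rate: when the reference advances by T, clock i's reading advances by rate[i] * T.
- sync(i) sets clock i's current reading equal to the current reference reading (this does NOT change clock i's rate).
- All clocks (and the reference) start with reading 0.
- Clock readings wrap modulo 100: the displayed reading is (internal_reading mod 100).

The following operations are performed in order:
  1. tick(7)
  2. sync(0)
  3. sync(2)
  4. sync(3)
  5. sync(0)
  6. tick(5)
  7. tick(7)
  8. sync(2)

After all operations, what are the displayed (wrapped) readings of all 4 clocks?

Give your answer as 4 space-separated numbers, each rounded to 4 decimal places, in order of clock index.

After op 1 tick(7): ref=7.0000 raw=[7.7000 10.5000 8.4000 10.5000]
After op 2 sync(0): ref=7.0000 raw=[7.0000 10.5000 8.4000 10.5000]
After op 3 sync(2): ref=7.0000 raw=[7.0000 10.5000 7.0000 10.5000]
After op 4 sync(3): ref=7.0000 raw=[7.0000 10.5000 7.0000 7.0000]
After op 5 sync(0): ref=7.0000 raw=[7.0000 10.5000 7.0000 7.0000]
After op 6 tick(5): ref=12.0000 raw=[12.5000 18.0000 13.0000 14.5000]
After op 7 tick(7): ref=19.0000 raw=[20.2000 28.5000 21.4000 25.0000]
After op 8 sync(2): ref=19.0000 raw=[20.2000 28.5000 19.0000 25.0000]
Wrap final raw readings (mod 100): 20.2000 mod 100 = 20.2000; 28.5000 mod 100 = 28.5000; 19.0000 mod 100 = 19.0000; 25.0000 mod 100 = 25.0000

Answer: 20.2000 28.5000 19.0000 25.0000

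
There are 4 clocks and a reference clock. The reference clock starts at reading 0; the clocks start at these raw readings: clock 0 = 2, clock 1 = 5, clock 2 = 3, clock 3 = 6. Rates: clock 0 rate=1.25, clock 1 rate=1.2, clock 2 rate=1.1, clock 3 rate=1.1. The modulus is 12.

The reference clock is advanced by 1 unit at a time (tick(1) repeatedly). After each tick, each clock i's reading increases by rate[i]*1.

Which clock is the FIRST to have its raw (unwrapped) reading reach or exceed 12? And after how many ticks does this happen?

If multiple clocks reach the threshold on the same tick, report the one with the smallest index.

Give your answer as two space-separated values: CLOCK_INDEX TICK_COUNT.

Answer: 1 6

Derivation:
clock 0: start=2, rate=1.25, needs 12-2 = 10; ticks = ceil(10/1.25) = ceil(8.0000) = 8; reading at tick 8 = 2 + 1.25*8 = 12.0000
clock 1: start=5, rate=1.2, needs 12-5 = 7; ticks = ceil(7/1.2) = ceil(5.8333) = 6; reading at tick 6 = 5 + 1.2*6 = 12.2000
clock 2: start=3, rate=1.1, needs 12-3 = 9; ticks = ceil(9/1.1) = ceil(8.1818) = 9; reading at tick 9 = 3 + 1.1*9 = 12.9000
clock 3: start=6, rate=1.1, needs 12-6 = 6; ticks = ceil(6/1.1) = ceil(5.4545) = 6; reading at tick 6 = 6 + 1.1*6 = 12.6000
Minimum tick count = 6; winners = [1, 3]; smallest index = 1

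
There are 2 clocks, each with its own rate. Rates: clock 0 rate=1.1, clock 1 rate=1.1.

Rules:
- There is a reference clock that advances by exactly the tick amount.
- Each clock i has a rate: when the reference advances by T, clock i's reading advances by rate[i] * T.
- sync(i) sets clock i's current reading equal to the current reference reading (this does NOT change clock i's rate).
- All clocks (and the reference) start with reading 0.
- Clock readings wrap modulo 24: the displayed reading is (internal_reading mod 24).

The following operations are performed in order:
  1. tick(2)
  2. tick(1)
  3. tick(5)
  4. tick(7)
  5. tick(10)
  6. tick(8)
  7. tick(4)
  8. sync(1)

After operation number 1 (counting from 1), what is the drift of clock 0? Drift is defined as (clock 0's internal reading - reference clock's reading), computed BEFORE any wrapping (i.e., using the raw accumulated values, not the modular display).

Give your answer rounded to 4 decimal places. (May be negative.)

Answer: 0.2000

Derivation:
After op 1 tick(2): ref=2.0000 raw=[2.2000 2.2000]
Drift of clock 0 after op 1: 2.2000 - 2.0000 = 0.2000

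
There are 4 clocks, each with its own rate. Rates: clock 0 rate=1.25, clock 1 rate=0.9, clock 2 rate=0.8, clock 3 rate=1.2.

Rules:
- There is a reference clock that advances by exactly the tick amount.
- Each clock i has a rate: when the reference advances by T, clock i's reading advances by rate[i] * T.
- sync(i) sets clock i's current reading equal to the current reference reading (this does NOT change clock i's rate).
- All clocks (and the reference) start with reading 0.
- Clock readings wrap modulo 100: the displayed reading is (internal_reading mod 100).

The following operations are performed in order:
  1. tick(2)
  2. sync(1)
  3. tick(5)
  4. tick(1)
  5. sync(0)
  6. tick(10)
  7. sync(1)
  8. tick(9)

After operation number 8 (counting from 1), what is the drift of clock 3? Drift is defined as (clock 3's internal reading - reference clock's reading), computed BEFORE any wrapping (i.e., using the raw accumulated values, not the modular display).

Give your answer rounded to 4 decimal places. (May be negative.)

Answer: 5.4000

Derivation:
After op 1 tick(2): ref=2.0000 raw=[2.5000 1.8000 1.6000 2.4000]
After op 2 sync(1): ref=2.0000 raw=[2.5000 2.0000 1.6000 2.4000]
After op 3 tick(5): ref=7.0000 raw=[8.7500 6.5000 5.6000 8.4000]
After op 4 tick(1): ref=8.0000 raw=[10.0000 7.4000 6.4000 9.6000]
After op 5 sync(0): ref=8.0000 raw=[8.0000 7.4000 6.4000 9.6000]
After op 6 tick(10): ref=18.0000 raw=[20.5000 16.4000 14.4000 21.6000]
After op 7 sync(1): ref=18.0000 raw=[20.5000 18.0000 14.4000 21.6000]
After op 8 tick(9): ref=27.0000 raw=[31.7500 26.1000 21.6000 32.4000]
Drift of clock 3 after op 8: 32.4000 - 27.0000 = 5.4000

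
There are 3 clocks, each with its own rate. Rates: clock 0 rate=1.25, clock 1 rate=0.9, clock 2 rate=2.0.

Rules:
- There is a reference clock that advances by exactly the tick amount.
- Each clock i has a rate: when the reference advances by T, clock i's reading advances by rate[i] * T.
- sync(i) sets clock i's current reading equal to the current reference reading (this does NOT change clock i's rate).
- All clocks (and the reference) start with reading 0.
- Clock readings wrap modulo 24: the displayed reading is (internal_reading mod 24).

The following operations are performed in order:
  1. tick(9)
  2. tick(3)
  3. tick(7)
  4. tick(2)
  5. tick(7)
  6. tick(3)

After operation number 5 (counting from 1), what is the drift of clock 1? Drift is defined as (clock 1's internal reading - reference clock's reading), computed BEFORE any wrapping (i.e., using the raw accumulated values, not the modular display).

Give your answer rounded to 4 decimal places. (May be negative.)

After op 1 tick(9): ref=9.0000 raw=[11.2500 8.1000 18.0000]
After op 2 tick(3): ref=12.0000 raw=[15.0000 10.8000 24.0000]
After op 3 tick(7): ref=19.0000 raw=[23.7500 17.1000 38.0000]
After op 4 tick(2): ref=21.0000 raw=[26.2500 18.9000 42.0000]
After op 5 tick(7): ref=28.0000 raw=[35.0000 25.2000 56.0000]
Drift of clock 1 after op 5: 25.2000 - 28.0000 = -2.8000

Answer: -2.8000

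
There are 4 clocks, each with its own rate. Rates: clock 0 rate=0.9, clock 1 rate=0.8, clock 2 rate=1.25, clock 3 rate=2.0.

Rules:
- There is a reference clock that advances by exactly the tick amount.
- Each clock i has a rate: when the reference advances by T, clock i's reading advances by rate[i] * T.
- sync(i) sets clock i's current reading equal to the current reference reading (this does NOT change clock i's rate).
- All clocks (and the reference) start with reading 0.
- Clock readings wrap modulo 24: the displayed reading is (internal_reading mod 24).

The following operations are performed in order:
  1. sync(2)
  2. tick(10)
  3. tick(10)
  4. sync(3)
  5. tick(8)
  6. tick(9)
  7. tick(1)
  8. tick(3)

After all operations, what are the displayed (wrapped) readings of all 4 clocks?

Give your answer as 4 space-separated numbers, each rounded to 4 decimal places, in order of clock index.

Answer: 12.9000 8.8000 3.2500 14.0000

Derivation:
After op 1 sync(2): ref=0.0000 raw=[0.0000 0.0000 0.0000 0.0000]
After op 2 tick(10): ref=10.0000 raw=[9.0000 8.0000 12.5000 20.0000]
After op 3 tick(10): ref=20.0000 raw=[18.0000 16.0000 25.0000 40.0000]
After op 4 sync(3): ref=20.0000 raw=[18.0000 16.0000 25.0000 20.0000]
After op 5 tick(8): ref=28.0000 raw=[25.2000 22.4000 35.0000 36.0000]
After op 6 tick(9): ref=37.0000 raw=[33.3000 29.6000 46.2500 54.0000]
After op 7 tick(1): ref=38.0000 raw=[34.2000 30.4000 47.5000 56.0000]
After op 8 tick(3): ref=41.0000 raw=[36.9000 32.8000 51.2500 62.0000]
Wrap final raw readings (mod 24): 36.9000 mod 24 = 12.9000; 32.8000 mod 24 = 8.8000; 51.2500 mod 24 = 3.2500; 62.0000 mod 24 = 14.0000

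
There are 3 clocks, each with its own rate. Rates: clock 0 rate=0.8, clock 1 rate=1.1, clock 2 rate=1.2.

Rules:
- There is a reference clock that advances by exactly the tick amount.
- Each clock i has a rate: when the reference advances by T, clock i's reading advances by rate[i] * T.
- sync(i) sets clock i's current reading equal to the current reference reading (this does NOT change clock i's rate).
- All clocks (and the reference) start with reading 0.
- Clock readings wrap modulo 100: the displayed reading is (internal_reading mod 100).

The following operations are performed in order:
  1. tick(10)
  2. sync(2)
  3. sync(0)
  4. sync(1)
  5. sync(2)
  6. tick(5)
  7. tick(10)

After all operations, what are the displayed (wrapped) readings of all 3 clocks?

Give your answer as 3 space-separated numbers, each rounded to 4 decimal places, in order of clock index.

After op 1 tick(10): ref=10.0000 raw=[8.0000 11.0000 12.0000]
After op 2 sync(2): ref=10.0000 raw=[8.0000 11.0000 10.0000]
After op 3 sync(0): ref=10.0000 raw=[10.0000 11.0000 10.0000]
After op 4 sync(1): ref=10.0000 raw=[10.0000 10.0000 10.0000]
After op 5 sync(2): ref=10.0000 raw=[10.0000 10.0000 10.0000]
After op 6 tick(5): ref=15.0000 raw=[14.0000 15.5000 16.0000]
After op 7 tick(10): ref=25.0000 raw=[22.0000 26.5000 28.0000]
Wrap final raw readings (mod 100): 22.0000 mod 100 = 22.0000; 26.5000 mod 100 = 26.5000; 28.0000 mod 100 = 28.0000

Answer: 22.0000 26.5000 28.0000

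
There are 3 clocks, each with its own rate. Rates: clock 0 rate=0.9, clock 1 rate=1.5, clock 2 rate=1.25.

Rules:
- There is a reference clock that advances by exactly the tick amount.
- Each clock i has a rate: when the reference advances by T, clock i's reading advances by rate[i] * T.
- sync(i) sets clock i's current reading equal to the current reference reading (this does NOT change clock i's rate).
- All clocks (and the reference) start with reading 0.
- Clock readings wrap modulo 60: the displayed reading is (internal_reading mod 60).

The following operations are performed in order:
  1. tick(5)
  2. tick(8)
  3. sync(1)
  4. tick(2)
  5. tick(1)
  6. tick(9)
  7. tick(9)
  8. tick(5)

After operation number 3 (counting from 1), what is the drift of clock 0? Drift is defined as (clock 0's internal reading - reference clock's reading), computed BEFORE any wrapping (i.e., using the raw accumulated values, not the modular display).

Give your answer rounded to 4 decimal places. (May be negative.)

After op 1 tick(5): ref=5.0000 raw=[4.5000 7.5000 6.2500]
After op 2 tick(8): ref=13.0000 raw=[11.7000 19.5000 16.2500]
After op 3 sync(1): ref=13.0000 raw=[11.7000 13.0000 16.2500]
Drift of clock 0 after op 3: 11.7000 - 13.0000 = -1.3000

Answer: -1.3000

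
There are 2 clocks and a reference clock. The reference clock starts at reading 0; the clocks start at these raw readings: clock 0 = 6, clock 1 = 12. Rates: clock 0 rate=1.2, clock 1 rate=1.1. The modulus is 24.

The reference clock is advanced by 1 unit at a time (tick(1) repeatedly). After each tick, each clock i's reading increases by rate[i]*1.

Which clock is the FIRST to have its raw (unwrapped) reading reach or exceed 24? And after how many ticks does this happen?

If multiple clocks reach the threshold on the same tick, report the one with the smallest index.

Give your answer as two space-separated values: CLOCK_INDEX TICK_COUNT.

Answer: 1 11

Derivation:
clock 0: start=6, rate=1.2, needs 24-6 = 18; ticks = ceil(18/1.2) = ceil(15.0000) = 15; reading at tick 15 = 6 + 1.2*15 = 24.0000
clock 1: start=12, rate=1.1, needs 24-12 = 12; ticks = ceil(12/1.1) = ceil(10.9091) = 11; reading at tick 11 = 12 + 1.1*11 = 24.1000
Minimum tick count = 11; winners = [1]; smallest index = 1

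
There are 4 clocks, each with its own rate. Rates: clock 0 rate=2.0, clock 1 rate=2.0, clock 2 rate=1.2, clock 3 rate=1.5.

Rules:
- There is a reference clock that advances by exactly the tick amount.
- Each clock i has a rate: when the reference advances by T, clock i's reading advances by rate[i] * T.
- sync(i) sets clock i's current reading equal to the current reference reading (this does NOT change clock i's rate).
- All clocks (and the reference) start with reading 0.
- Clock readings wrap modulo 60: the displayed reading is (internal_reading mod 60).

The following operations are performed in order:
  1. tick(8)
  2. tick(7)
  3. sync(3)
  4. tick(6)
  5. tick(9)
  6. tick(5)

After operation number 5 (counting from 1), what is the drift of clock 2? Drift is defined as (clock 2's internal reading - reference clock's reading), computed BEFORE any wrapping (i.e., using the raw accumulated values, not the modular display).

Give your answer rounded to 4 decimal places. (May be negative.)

After op 1 tick(8): ref=8.0000 raw=[16.0000 16.0000 9.6000 12.0000]
After op 2 tick(7): ref=15.0000 raw=[30.0000 30.0000 18.0000 22.5000]
After op 3 sync(3): ref=15.0000 raw=[30.0000 30.0000 18.0000 15.0000]
After op 4 tick(6): ref=21.0000 raw=[42.0000 42.0000 25.2000 24.0000]
After op 5 tick(9): ref=30.0000 raw=[60.0000 60.0000 36.0000 37.5000]
Drift of clock 2 after op 5: 36.0000 - 30.0000 = 6.0000

Answer: 6.0000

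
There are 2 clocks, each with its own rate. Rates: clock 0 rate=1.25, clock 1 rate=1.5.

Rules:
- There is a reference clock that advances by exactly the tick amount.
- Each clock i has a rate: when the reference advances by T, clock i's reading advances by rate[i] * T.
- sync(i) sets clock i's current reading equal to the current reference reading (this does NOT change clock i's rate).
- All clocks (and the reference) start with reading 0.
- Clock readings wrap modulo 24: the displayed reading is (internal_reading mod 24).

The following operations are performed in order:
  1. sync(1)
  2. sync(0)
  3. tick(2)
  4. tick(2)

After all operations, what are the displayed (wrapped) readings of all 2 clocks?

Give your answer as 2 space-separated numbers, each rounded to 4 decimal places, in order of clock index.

After op 1 sync(1): ref=0.0000 raw=[0.0000 0.0000]
After op 2 sync(0): ref=0.0000 raw=[0.0000 0.0000]
After op 3 tick(2): ref=2.0000 raw=[2.5000 3.0000]
After op 4 tick(2): ref=4.0000 raw=[5.0000 6.0000]
Wrap final raw readings (mod 24): 5.0000 mod 24 = 5.0000; 6.0000 mod 24 = 6.0000

Answer: 5.0000 6.0000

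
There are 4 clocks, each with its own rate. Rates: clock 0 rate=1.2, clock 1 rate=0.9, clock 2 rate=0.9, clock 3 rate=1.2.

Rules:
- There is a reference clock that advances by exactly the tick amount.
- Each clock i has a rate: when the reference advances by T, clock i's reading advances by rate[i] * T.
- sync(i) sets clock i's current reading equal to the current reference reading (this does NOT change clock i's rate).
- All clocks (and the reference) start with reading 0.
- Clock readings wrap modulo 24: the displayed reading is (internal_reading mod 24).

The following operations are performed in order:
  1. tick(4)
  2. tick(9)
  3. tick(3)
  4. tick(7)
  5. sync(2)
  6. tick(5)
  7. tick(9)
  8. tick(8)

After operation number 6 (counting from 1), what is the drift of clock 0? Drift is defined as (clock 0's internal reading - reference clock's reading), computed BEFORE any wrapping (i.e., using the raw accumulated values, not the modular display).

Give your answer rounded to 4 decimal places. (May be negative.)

After op 1 tick(4): ref=4.0000 raw=[4.8000 3.6000 3.6000 4.8000]
After op 2 tick(9): ref=13.0000 raw=[15.6000 11.7000 11.7000 15.6000]
After op 3 tick(3): ref=16.0000 raw=[19.2000 14.4000 14.4000 19.2000]
After op 4 tick(7): ref=23.0000 raw=[27.6000 20.7000 20.7000 27.6000]
After op 5 sync(2): ref=23.0000 raw=[27.6000 20.7000 23.0000 27.6000]
After op 6 tick(5): ref=28.0000 raw=[33.6000 25.2000 27.5000 33.6000]
Drift of clock 0 after op 6: 33.6000 - 28.0000 = 5.6000

Answer: 5.6000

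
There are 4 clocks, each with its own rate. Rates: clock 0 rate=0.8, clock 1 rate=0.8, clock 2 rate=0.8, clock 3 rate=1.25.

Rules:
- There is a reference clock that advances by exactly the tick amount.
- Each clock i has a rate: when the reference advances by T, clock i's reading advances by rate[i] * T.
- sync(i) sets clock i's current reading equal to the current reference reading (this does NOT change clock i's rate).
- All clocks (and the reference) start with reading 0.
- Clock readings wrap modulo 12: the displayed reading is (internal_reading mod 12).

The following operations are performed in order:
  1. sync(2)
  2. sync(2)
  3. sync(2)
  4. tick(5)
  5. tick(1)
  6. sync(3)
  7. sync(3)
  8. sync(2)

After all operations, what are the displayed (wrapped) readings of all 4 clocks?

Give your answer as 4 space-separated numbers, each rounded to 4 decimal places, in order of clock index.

After op 1 sync(2): ref=0.0000 raw=[0.0000 0.0000 0.0000 0.0000]
After op 2 sync(2): ref=0.0000 raw=[0.0000 0.0000 0.0000 0.0000]
After op 3 sync(2): ref=0.0000 raw=[0.0000 0.0000 0.0000 0.0000]
After op 4 tick(5): ref=5.0000 raw=[4.0000 4.0000 4.0000 6.2500]
After op 5 tick(1): ref=6.0000 raw=[4.8000 4.8000 4.8000 7.5000]
After op 6 sync(3): ref=6.0000 raw=[4.8000 4.8000 4.8000 6.0000]
After op 7 sync(3): ref=6.0000 raw=[4.8000 4.8000 4.8000 6.0000]
After op 8 sync(2): ref=6.0000 raw=[4.8000 4.8000 6.0000 6.0000]
Wrap final raw readings (mod 12): 4.8000 mod 12 = 4.8000; 4.8000 mod 12 = 4.8000; 6.0000 mod 12 = 6.0000; 6.0000 mod 12 = 6.0000

Answer: 4.8000 4.8000 6.0000 6.0000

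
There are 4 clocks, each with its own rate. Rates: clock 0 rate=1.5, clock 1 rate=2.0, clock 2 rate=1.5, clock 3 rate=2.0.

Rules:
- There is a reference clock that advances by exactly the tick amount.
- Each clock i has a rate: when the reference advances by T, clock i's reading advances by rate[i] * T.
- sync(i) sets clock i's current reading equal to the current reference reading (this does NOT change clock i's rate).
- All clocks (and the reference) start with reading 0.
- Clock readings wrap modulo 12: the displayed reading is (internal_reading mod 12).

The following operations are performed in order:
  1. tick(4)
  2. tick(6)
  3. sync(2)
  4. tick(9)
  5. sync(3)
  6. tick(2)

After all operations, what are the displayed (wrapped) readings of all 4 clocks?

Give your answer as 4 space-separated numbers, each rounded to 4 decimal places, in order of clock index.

Answer: 7.5000 6.0000 2.5000 11.0000

Derivation:
After op 1 tick(4): ref=4.0000 raw=[6.0000 8.0000 6.0000 8.0000]
After op 2 tick(6): ref=10.0000 raw=[15.0000 20.0000 15.0000 20.0000]
After op 3 sync(2): ref=10.0000 raw=[15.0000 20.0000 10.0000 20.0000]
After op 4 tick(9): ref=19.0000 raw=[28.5000 38.0000 23.5000 38.0000]
After op 5 sync(3): ref=19.0000 raw=[28.5000 38.0000 23.5000 19.0000]
After op 6 tick(2): ref=21.0000 raw=[31.5000 42.0000 26.5000 23.0000]
Wrap final raw readings (mod 12): 31.5000 mod 12 = 7.5000; 42.0000 mod 12 = 6.0000; 26.5000 mod 12 = 2.5000; 23.0000 mod 12 = 11.0000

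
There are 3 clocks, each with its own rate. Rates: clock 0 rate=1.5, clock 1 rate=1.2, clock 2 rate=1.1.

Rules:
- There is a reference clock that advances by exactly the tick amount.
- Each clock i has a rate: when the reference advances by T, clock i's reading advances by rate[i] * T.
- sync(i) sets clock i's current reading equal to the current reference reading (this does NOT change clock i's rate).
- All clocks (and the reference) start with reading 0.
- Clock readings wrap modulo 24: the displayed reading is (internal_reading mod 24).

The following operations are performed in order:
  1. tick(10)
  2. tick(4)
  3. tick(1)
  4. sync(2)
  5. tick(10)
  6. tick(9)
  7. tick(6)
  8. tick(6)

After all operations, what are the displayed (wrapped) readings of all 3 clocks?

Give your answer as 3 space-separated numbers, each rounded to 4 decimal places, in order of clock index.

Answer: 21.0000 7.2000 1.1000

Derivation:
After op 1 tick(10): ref=10.0000 raw=[15.0000 12.0000 11.0000]
After op 2 tick(4): ref=14.0000 raw=[21.0000 16.8000 15.4000]
After op 3 tick(1): ref=15.0000 raw=[22.5000 18.0000 16.5000]
After op 4 sync(2): ref=15.0000 raw=[22.5000 18.0000 15.0000]
After op 5 tick(10): ref=25.0000 raw=[37.5000 30.0000 26.0000]
After op 6 tick(9): ref=34.0000 raw=[51.0000 40.8000 35.9000]
After op 7 tick(6): ref=40.0000 raw=[60.0000 48.0000 42.5000]
After op 8 tick(6): ref=46.0000 raw=[69.0000 55.2000 49.1000]
Wrap final raw readings (mod 24): 69.0000 mod 24 = 21.0000; 55.2000 mod 24 = 7.2000; 49.1000 mod 24 = 1.1000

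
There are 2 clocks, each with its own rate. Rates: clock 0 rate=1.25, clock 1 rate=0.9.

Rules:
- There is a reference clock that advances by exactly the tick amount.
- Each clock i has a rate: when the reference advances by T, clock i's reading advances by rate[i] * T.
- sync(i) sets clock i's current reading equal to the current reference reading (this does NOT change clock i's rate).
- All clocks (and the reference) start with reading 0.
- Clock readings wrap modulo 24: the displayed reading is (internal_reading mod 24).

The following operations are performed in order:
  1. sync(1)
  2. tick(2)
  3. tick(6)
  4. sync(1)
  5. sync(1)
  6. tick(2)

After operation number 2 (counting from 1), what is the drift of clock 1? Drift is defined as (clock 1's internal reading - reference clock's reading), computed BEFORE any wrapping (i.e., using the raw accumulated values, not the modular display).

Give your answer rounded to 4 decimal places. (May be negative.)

Answer: -0.2000

Derivation:
After op 1 sync(1): ref=0.0000 raw=[0.0000 0.0000]
After op 2 tick(2): ref=2.0000 raw=[2.5000 1.8000]
Drift of clock 1 after op 2: 1.8000 - 2.0000 = -0.2000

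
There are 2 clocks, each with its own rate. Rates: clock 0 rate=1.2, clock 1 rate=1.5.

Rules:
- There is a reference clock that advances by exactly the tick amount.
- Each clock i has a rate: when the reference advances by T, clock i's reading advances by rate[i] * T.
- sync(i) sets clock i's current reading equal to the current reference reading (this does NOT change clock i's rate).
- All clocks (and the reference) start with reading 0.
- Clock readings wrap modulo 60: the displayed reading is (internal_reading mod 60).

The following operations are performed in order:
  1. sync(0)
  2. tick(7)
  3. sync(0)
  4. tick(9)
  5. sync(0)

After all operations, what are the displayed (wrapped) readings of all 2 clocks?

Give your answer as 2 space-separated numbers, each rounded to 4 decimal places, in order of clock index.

After op 1 sync(0): ref=0.0000 raw=[0.0000 0.0000]
After op 2 tick(7): ref=7.0000 raw=[8.4000 10.5000]
After op 3 sync(0): ref=7.0000 raw=[7.0000 10.5000]
After op 4 tick(9): ref=16.0000 raw=[17.8000 24.0000]
After op 5 sync(0): ref=16.0000 raw=[16.0000 24.0000]
Wrap final raw readings (mod 60): 16.0000 mod 60 = 16.0000; 24.0000 mod 60 = 24.0000

Answer: 16.0000 24.0000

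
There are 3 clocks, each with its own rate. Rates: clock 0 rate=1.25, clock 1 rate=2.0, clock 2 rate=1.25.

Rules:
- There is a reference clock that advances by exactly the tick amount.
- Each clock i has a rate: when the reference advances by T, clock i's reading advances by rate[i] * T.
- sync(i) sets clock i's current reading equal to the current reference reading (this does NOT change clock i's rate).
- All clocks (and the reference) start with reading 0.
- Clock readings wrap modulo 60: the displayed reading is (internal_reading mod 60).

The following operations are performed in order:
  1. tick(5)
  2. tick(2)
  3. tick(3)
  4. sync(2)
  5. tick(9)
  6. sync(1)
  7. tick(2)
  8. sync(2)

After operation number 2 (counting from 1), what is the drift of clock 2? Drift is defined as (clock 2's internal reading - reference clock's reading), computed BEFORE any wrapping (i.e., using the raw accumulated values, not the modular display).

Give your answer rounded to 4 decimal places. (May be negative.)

After op 1 tick(5): ref=5.0000 raw=[6.2500 10.0000 6.2500]
After op 2 tick(2): ref=7.0000 raw=[8.7500 14.0000 8.7500]
Drift of clock 2 after op 2: 8.7500 - 7.0000 = 1.7500

Answer: 1.7500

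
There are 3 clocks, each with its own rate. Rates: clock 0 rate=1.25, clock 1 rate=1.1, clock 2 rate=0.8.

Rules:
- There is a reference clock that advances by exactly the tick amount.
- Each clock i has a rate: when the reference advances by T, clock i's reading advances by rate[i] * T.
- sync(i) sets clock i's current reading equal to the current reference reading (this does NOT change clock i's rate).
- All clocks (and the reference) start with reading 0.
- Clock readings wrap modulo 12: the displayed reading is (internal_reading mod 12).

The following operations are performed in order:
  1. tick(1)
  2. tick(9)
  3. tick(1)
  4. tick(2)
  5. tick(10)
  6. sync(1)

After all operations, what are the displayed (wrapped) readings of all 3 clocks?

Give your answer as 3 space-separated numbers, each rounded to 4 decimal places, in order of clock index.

After op 1 tick(1): ref=1.0000 raw=[1.2500 1.1000 0.8000]
After op 2 tick(9): ref=10.0000 raw=[12.5000 11.0000 8.0000]
After op 3 tick(1): ref=11.0000 raw=[13.7500 12.1000 8.8000]
After op 4 tick(2): ref=13.0000 raw=[16.2500 14.3000 10.4000]
After op 5 tick(10): ref=23.0000 raw=[28.7500 25.3000 18.4000]
After op 6 sync(1): ref=23.0000 raw=[28.7500 23.0000 18.4000]
Wrap final raw readings (mod 12): 28.7500 mod 12 = 4.7500; 23.0000 mod 12 = 11.0000; 18.4000 mod 12 = 6.4000

Answer: 4.7500 11.0000 6.4000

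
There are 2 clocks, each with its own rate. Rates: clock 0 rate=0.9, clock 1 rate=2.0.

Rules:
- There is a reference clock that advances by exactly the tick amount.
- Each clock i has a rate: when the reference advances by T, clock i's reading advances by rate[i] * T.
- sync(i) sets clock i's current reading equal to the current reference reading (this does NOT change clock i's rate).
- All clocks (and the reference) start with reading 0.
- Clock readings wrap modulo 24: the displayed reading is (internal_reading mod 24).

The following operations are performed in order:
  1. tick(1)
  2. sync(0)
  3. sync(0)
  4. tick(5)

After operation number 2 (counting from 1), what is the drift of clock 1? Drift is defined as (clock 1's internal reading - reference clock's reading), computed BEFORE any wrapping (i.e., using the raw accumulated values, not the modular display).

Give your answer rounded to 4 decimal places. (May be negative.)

Answer: 1.0000

Derivation:
After op 1 tick(1): ref=1.0000 raw=[0.9000 2.0000]
After op 2 sync(0): ref=1.0000 raw=[1.0000 2.0000]
Drift of clock 1 after op 2: 2.0000 - 1.0000 = 1.0000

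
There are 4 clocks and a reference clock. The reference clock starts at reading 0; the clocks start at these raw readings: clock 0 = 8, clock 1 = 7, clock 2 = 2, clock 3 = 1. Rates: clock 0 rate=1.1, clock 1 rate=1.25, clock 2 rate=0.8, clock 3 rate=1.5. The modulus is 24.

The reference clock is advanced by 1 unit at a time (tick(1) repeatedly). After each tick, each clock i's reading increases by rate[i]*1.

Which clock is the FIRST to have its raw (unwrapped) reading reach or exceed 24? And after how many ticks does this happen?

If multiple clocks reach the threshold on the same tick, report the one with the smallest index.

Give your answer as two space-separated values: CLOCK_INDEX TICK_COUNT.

Answer: 1 14

Derivation:
clock 0: start=8, rate=1.1, needs 24-8 = 16; ticks = ceil(16/1.1) = ceil(14.5455) = 15; reading at tick 15 = 8 + 1.1*15 = 24.5000
clock 1: start=7, rate=1.25, needs 24-7 = 17; ticks = ceil(17/1.25) = ceil(13.6000) = 14; reading at tick 14 = 7 + 1.25*14 = 24.5000
clock 2: start=2, rate=0.8, needs 24-2 = 22; ticks = ceil(22/0.8) = ceil(27.5000) = 28; reading at tick 28 = 2 + 0.8*28 = 24.4000
clock 3: start=1, rate=1.5, needs 24-1 = 23; ticks = ceil(23/1.5) = ceil(15.3333) = 16; reading at tick 16 = 1 + 1.5*16 = 25.0000
Minimum tick count = 14; winners = [1]; smallest index = 1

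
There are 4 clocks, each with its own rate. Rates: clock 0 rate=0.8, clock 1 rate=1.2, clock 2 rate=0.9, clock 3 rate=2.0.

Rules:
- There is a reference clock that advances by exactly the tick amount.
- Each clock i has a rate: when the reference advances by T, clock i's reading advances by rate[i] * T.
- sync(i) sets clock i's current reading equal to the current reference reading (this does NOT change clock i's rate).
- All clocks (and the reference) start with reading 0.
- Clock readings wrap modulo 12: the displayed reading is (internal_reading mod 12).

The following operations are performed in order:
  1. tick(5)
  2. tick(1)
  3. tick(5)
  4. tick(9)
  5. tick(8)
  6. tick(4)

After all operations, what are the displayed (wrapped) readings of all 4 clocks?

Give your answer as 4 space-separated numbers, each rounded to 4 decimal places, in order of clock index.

After op 1 tick(5): ref=5.0000 raw=[4.0000 6.0000 4.5000 10.0000]
After op 2 tick(1): ref=6.0000 raw=[4.8000 7.2000 5.4000 12.0000]
After op 3 tick(5): ref=11.0000 raw=[8.8000 13.2000 9.9000 22.0000]
After op 4 tick(9): ref=20.0000 raw=[16.0000 24.0000 18.0000 40.0000]
After op 5 tick(8): ref=28.0000 raw=[22.4000 33.6000 25.2000 56.0000]
After op 6 tick(4): ref=32.0000 raw=[25.6000 38.4000 28.8000 64.0000]
Wrap final raw readings (mod 12): 25.6000 mod 12 = 1.6000; 38.4000 mod 12 = 2.4000; 28.8000 mod 12 = 4.8000; 64.0000 mod 12 = 4.0000

Answer: 1.6000 2.4000 4.8000 4.0000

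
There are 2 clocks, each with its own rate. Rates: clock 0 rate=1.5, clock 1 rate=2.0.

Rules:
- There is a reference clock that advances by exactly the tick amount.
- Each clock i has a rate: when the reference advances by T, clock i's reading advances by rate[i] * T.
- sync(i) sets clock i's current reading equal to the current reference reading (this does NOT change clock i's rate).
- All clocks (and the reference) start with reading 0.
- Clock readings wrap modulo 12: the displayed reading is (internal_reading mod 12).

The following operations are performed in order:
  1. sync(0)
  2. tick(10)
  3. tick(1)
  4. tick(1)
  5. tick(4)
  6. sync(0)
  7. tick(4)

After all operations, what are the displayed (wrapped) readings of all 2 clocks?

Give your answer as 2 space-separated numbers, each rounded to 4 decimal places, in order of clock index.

After op 1 sync(0): ref=0.0000 raw=[0.0000 0.0000]
After op 2 tick(10): ref=10.0000 raw=[15.0000 20.0000]
After op 3 tick(1): ref=11.0000 raw=[16.5000 22.0000]
After op 4 tick(1): ref=12.0000 raw=[18.0000 24.0000]
After op 5 tick(4): ref=16.0000 raw=[24.0000 32.0000]
After op 6 sync(0): ref=16.0000 raw=[16.0000 32.0000]
After op 7 tick(4): ref=20.0000 raw=[22.0000 40.0000]
Wrap final raw readings (mod 12): 22.0000 mod 12 = 10.0000; 40.0000 mod 12 = 4.0000

Answer: 10.0000 4.0000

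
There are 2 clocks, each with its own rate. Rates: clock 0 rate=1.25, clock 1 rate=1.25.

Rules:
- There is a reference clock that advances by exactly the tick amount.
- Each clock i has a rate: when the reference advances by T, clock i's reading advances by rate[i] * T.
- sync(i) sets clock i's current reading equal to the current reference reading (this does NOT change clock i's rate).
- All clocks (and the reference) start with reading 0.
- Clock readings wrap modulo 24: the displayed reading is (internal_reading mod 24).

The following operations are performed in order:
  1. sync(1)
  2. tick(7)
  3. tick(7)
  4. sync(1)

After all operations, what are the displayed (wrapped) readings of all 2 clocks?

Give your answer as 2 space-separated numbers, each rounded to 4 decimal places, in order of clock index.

After op 1 sync(1): ref=0.0000 raw=[0.0000 0.0000]
After op 2 tick(7): ref=7.0000 raw=[8.7500 8.7500]
After op 3 tick(7): ref=14.0000 raw=[17.5000 17.5000]
After op 4 sync(1): ref=14.0000 raw=[17.5000 14.0000]
Wrap final raw readings (mod 24): 17.5000 mod 24 = 17.5000; 14.0000 mod 24 = 14.0000

Answer: 17.5000 14.0000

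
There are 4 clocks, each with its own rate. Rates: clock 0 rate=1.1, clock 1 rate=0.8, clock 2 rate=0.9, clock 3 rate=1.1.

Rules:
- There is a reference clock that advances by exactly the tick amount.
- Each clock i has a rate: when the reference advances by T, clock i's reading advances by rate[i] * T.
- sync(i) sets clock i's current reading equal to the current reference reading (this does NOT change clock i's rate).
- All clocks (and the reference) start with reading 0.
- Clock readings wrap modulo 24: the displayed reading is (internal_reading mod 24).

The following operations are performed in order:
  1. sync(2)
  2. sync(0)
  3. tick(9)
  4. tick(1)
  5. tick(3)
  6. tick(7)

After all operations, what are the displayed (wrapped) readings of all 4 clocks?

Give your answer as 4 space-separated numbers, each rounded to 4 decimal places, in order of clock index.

Answer: 22.0000 16.0000 18.0000 22.0000

Derivation:
After op 1 sync(2): ref=0.0000 raw=[0.0000 0.0000 0.0000 0.0000]
After op 2 sync(0): ref=0.0000 raw=[0.0000 0.0000 0.0000 0.0000]
After op 3 tick(9): ref=9.0000 raw=[9.9000 7.2000 8.1000 9.9000]
After op 4 tick(1): ref=10.0000 raw=[11.0000 8.0000 9.0000 11.0000]
After op 5 tick(3): ref=13.0000 raw=[14.3000 10.4000 11.7000 14.3000]
After op 6 tick(7): ref=20.0000 raw=[22.0000 16.0000 18.0000 22.0000]
Wrap final raw readings (mod 24): 22.0000 mod 24 = 22.0000; 16.0000 mod 24 = 16.0000; 18.0000 mod 24 = 18.0000; 22.0000 mod 24 = 22.0000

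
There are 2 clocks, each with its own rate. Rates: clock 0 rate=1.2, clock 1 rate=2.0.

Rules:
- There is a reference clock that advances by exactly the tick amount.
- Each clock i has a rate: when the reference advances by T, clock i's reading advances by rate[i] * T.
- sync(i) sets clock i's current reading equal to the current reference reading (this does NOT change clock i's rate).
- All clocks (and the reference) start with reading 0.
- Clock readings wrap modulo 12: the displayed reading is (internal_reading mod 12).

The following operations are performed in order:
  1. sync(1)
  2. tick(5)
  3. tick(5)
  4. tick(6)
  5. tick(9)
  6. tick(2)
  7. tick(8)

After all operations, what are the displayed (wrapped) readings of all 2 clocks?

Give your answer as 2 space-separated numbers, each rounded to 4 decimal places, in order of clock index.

After op 1 sync(1): ref=0.0000 raw=[0.0000 0.0000]
After op 2 tick(5): ref=5.0000 raw=[6.0000 10.0000]
After op 3 tick(5): ref=10.0000 raw=[12.0000 20.0000]
After op 4 tick(6): ref=16.0000 raw=[19.2000 32.0000]
After op 5 tick(9): ref=25.0000 raw=[30.0000 50.0000]
After op 6 tick(2): ref=27.0000 raw=[32.4000 54.0000]
After op 7 tick(8): ref=35.0000 raw=[42.0000 70.0000]
Wrap final raw readings (mod 12): 42.0000 mod 12 = 6.0000; 70.0000 mod 12 = 10.0000

Answer: 6.0000 10.0000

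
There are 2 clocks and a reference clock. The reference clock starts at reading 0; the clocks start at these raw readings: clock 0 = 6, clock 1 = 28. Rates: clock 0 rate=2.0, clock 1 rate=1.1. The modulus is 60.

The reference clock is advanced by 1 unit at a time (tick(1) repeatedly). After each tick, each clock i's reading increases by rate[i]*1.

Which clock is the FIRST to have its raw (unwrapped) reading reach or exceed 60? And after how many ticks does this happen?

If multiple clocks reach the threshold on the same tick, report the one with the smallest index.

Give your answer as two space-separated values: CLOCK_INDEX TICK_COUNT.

clock 0: start=6, rate=2.0, needs 60-6 = 54; ticks = ceil(54/2.0) = ceil(27.0000) = 27; reading at tick 27 = 6 + 2.0*27 = 60.0000
clock 1: start=28, rate=1.1, needs 60-28 = 32; ticks = ceil(32/1.1) = ceil(29.0909) = 30; reading at tick 30 = 28 + 1.1*30 = 61.0000
Minimum tick count = 27; winners = [0]; smallest index = 0

Answer: 0 27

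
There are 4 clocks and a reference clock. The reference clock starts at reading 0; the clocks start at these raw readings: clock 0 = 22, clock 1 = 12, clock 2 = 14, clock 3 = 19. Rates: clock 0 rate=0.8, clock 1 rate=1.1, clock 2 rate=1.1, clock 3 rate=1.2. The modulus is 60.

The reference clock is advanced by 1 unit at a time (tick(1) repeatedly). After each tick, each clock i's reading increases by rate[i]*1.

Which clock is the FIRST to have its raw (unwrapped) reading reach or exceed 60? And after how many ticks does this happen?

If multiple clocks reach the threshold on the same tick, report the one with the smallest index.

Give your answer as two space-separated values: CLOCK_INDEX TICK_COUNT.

clock 0: start=22, rate=0.8, needs 60-22 = 38; ticks = ceil(38/0.8) = ceil(47.5000) = 48; reading at tick 48 = 22 + 0.8*48 = 60.4000
clock 1: start=12, rate=1.1, needs 60-12 = 48; ticks = ceil(48/1.1) = ceil(43.6364) = 44; reading at tick 44 = 12 + 1.1*44 = 60.4000
clock 2: start=14, rate=1.1, needs 60-14 = 46; ticks = ceil(46/1.1) = ceil(41.8182) = 42; reading at tick 42 = 14 + 1.1*42 = 60.2000
clock 3: start=19, rate=1.2, needs 60-19 = 41; ticks = ceil(41/1.2) = ceil(34.1667) = 35; reading at tick 35 = 19 + 1.2*35 = 61.0000
Minimum tick count = 35; winners = [3]; smallest index = 3

Answer: 3 35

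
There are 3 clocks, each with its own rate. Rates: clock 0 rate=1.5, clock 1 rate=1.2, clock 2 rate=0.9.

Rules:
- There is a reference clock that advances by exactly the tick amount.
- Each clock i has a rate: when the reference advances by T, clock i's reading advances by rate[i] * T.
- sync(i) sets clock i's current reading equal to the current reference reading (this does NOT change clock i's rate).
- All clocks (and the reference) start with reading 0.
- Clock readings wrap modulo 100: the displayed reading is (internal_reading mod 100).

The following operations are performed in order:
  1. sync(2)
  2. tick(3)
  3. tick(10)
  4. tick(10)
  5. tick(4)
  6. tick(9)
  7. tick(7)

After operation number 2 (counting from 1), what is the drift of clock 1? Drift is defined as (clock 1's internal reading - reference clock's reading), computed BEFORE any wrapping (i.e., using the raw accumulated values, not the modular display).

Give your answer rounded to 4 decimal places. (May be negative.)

After op 1 sync(2): ref=0.0000 raw=[0.0000 0.0000 0.0000]
After op 2 tick(3): ref=3.0000 raw=[4.5000 3.6000 2.7000]
Drift of clock 1 after op 2: 3.6000 - 3.0000 = 0.6000

Answer: 0.6000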